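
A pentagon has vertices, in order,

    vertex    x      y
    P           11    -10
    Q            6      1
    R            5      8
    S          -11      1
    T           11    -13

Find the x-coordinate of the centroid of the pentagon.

Apply the surveyor's formula. First the cross-terms c_i = x_i·y_{i+1} − x_{i+1}·y_i:
  71, 43, 93, 132, 33  ⇒  2A = 372, A = 186.
Then Σ (x_i + x_{i+1})·c_i = 1848, so x̄ = 1848 / (6·186) = 154/93.

154/93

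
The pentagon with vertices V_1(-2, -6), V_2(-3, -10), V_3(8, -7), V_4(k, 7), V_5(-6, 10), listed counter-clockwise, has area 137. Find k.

The doubled signed area Σ (x_i y_{i+1} − x_{i+1} y_i) is linear in k.
With k=0 it equals 257; the coefficient of k is 17 (from the two edges through V_4).
So 17·k + 257 = 2·137 = 274 ⇒ k = 1.

1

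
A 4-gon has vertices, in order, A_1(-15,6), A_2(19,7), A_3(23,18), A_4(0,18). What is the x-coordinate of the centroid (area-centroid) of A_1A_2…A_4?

Apply Gauss's area formula. First the cross-terms c_i = x_i·y_{i+1} − x_{i+1}·y_i:
  -219, 181, 414, 270  ⇒  2A = 646, A = 323.
Then Σ (x_i + x_{i+1})·c_i = 12198, so x̄ = 12198 / (6·323) = 107/17.

107/17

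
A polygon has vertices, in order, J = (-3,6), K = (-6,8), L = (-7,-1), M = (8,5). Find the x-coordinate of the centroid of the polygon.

-313/165

Apply Gauss's area formula. First the cross-terms c_i = x_i·y_{i+1} − x_{i+1}·y_i:
  12, 62, -27, 63  ⇒  2A = 110, A = 55.
Then Σ (x_i + x_{i+1})·c_i = -626, so x̄ = -626 / (6·55) = -313/165.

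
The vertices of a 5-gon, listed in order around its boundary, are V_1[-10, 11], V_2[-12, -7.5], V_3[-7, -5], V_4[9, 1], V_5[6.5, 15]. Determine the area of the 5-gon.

Apply the surveyor's formula: 2A = Σ (x_i·y_{i+1} − x_{i+1}·y_i), indices taken mod 5.
Σ = (207) + (7.5) + (38) + (128.5) + (221.5) = 602.5
Area = |Σ|/2 = 301.25.

301.25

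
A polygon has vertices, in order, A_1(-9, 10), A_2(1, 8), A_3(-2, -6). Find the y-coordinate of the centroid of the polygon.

Apply the shoelace (surveyor's) formula. First the cross-terms c_i = x_i·y_{i+1} − x_{i+1}·y_i:
  -82, 10, -74  ⇒  2A = -146, A = -73.
Then Σ (y_i + y_{i+1})·c_i = -1752, so ȳ = -1752 / (6·(-73)) = 4.

4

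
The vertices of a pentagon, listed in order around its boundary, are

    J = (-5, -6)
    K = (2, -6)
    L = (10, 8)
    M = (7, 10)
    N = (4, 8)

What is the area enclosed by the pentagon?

97

Apply the shoelace (surveyor's) formula: 2A = Σ (x_i·y_{i+1} − x_{i+1}·y_i), indices taken mod 5.
Σ = (42) + (76) + (44) + (16) + (16) = 194
Area = |Σ|/2 = 97.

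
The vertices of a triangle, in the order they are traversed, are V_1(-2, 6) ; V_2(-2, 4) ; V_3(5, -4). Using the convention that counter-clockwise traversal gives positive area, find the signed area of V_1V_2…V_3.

Σ = (4) + (-12) + (22) = 14
Signed area = Σ/2 = 7 (positive ⇒ counter-clockwise traversal).

7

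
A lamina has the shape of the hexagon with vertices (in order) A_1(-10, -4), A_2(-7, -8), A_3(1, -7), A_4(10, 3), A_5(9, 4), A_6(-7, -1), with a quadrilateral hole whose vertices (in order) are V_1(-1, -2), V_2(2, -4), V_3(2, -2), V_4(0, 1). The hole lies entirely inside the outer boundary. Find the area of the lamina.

108.5

Outer boundary:
Apply the surveyor's formula: 2A = Σ (x_i·y_{i+1} − x_{i+1}·y_i), indices taken mod 6.
Cross-terms: 52, 57, 73, 13, 19, 18  ⇒  Σ = 232
Area = |Σ|/2 = 116.
Hole:
Apply the surveyor's formula: 2A = Σ (x_i·y_{i+1} − x_{i+1}·y_i), indices taken mod 4.
Cross-terms: 8, 4, 2, 1  ⇒  Σ = 15
Area = |Σ|/2 = 7.5.
Net area = 116 − 7.5 = 108.5.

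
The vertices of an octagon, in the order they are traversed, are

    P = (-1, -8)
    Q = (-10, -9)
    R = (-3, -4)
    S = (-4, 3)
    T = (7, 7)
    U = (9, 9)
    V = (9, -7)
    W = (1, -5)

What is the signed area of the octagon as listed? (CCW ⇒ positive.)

P→Q: (-1)(-9) − (-10)(-8) = -71
Q→R: (-10)(-4) − (-3)(-9) = 13
R→S: (-3)(3) − (-4)(-4) = -25
S→T: (-4)(7) − (7)(3) = -49
T→U: (7)(9) − (9)(7) = 0
U→V: (9)(-7) − (9)(9) = -144
V→W: (9)(-5) − (1)(-7) = -38
W→P: (1)(-8) − (-1)(-5) = -13
Σ = -327
Signed area = Σ/2 = -163.5 (negative ⇒ clockwise traversal).

-163.5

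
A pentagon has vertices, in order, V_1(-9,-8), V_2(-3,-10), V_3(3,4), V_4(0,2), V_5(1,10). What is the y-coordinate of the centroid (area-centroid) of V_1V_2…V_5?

-112/51

Apply the shoelace (surveyor's) formula. First the cross-terms c_i = x_i·y_{i+1} − x_{i+1}·y_i:
  66, 18, 6, -2, 82  ⇒  2A = 170, A = 85.
Then Σ (y_i + y_{i+1})·c_i = -1120, so ȳ = -1120 / (6·85) = -112/51.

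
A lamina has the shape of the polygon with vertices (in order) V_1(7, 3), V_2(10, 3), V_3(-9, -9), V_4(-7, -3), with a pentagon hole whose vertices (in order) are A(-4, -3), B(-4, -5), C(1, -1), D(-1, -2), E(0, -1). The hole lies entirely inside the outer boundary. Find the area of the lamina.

48.5

Outer boundary:
Apply the surveyor's formula: 2A = Σ (x_i·y_{i+1} − x_{i+1}·y_i), indices taken mod 4.
Σ = (-9) + (-63) + (-36) + (0) = -108
Area = |Σ|/2 = 54.
Hole:
Apply the shoelace (surveyor's) formula: 2A = Σ (x_i·y_{i+1} − x_{i+1}·y_i), indices taken mod 5.
Σ = (8) + (9) + (-3) + (1) + (-4) = 11
Area = |Σ|/2 = 5.5.
Net area = 54 − 5.5 = 48.5.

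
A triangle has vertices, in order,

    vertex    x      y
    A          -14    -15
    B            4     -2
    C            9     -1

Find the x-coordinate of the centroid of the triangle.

Apply the shoelace formula. First the cross-terms c_i = x_i·y_{i+1} − x_{i+1}·y_i:
  88, 14, -149  ⇒  2A = -47, A = -23.5.
Then Σ (x_i + x_{i+1})·c_i = 47, so x̄ = 47 / (6·(-23.5)) = -1/3.

-1/3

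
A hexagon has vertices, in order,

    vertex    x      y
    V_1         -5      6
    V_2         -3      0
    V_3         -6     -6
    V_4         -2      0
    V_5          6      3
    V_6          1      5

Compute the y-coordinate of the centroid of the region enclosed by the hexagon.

611/228

Apply the surveyor's formula. First the cross-terms c_i = x_i·y_{i+1} − x_{i+1}·y_i:
  18, 18, -12, -6, 27, 31  ⇒  2A = 76, A = 38.
Then Σ (y_i + y_{i+1})·c_i = 611, so ȳ = 611 / (6·38) = 611/228.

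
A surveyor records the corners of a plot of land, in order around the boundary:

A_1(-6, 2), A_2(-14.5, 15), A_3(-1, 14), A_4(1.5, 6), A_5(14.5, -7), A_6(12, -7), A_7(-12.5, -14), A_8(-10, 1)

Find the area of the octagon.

406.5

Apply Gauss's area formula: 2A = Σ (x_i·y_{i+1} − x_{i+1}·y_i), indices taken mod 8.
A_1→A_2: (-6)(15) − (-14.5)(2) = -61
A_2→A_3: (-14.5)(14) − (-1)(15) = -188
A_3→A_4: (-1)(6) − (1.5)(14) = -27
A_4→A_5: (1.5)(-7) − (14.5)(6) = -97.5
A_5→A_6: (14.5)(-7) − (12)(-7) = -17.5
A_6→A_7: (12)(-14) − (-12.5)(-7) = -255.5
A_7→A_8: (-12.5)(1) − (-10)(-14) = -152.5
A_8→A_1: (-10)(2) − (-6)(1) = -14
Σ = -813
Area = |Σ|/2 = 406.5.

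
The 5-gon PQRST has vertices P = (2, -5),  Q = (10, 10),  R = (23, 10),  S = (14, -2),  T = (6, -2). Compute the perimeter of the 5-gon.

58

|PQ| = √((8)² + (15)²) = √289 = 17
|QR| = √((13)² + (0)²) = √169 = 13
|RS| = √((-9)² + (-12)²) = √225 = 15
|ST| = √((-8)² + (0)²) = √64 = 8
|TP| = √((-4)² + (-3)²) = √25 = 5
Perimeter = 17 + 13 + 15 + 8 + 5 = 58.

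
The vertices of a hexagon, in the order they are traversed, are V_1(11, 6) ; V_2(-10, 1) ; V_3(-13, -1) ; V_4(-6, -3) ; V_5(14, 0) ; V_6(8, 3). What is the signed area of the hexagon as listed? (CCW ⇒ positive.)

113

Apply the surveyor's formula: 2A = Σ (x_i·y_{i+1} − x_{i+1}·y_i), indices taken mod 6.
V_1→V_2: (11)(1) − (-10)(6) = 71
V_2→V_3: (-10)(-1) − (-13)(1) = 23
V_3→V_4: (-13)(-3) − (-6)(-1) = 33
V_4→V_5: (-6)(0) − (14)(-3) = 42
V_5→V_6: (14)(3) − (8)(0) = 42
V_6→V_1: (8)(6) − (11)(3) = 15
Σ = 226
Signed area = Σ/2 = 113 (positive ⇒ counter-clockwise traversal).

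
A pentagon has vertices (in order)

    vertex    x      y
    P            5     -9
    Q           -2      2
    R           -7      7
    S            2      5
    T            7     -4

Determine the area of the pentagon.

Apply the shoelace (surveyor's) formula: 2A = Σ (x_i·y_{i+1} − x_{i+1}·y_i), indices taken mod 5.
Cross-terms: -8, 0, -49, -43, -43  ⇒  Σ = -143
Area = |Σ|/2 = 71.5.

71.5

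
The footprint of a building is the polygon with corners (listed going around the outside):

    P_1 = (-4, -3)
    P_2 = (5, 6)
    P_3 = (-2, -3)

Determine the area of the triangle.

Cross-terms: -9, -3, -6  ⇒  Σ = -18
Area = |Σ|/2 = 9.

9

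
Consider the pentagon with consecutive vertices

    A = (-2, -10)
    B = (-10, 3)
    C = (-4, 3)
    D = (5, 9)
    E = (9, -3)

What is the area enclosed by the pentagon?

183.5

Apply the shoelace (surveyor's) formula: 2A = Σ (x_i·y_{i+1} − x_{i+1}·y_i), indices taken mod 5.
Cross-terms: -106, -18, -51, -96, -96  ⇒  Σ = -367
Area = |Σ|/2 = 183.5.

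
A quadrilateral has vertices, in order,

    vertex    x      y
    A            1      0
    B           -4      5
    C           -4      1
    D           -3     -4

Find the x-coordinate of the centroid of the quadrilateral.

Apply Gauss's area formula. First the cross-terms c_i = x_i·y_{i+1} − x_{i+1}·y_i:
  5, 16, 19, 4  ⇒  2A = 44, A = 22.
Then Σ (x_i + x_{i+1})·c_i = -284, so x̄ = -284 / (6·22) = -71/33.

-71/33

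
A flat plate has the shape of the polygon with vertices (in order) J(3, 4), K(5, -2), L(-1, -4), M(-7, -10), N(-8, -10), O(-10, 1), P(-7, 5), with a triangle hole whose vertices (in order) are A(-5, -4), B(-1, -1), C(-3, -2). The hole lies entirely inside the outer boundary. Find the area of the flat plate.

134

Outer boundary:
Apply the shoelace (surveyor's) formula: 2A = Σ (x_i·y_{i+1} − x_{i+1}·y_i), indices taken mod 7.
J→K: (3)(-2) − (5)(4) = -26
K→L: (5)(-4) − (-1)(-2) = -22
L→M: (-1)(-10) − (-7)(-4) = -18
M→N: (-7)(-10) − (-8)(-10) = -10
N→O: (-8)(1) − (-10)(-10) = -108
O→P: (-10)(5) − (-7)(1) = -43
P→J: (-7)(4) − (3)(5) = -43
Σ = -270
Area = |Σ|/2 = 135.
Hole:
Apply Gauss's area formula: 2A = Σ (x_i·y_{i+1} − x_{i+1}·y_i), indices taken mod 3.
A→B: (-5)(-1) − (-1)(-4) = 1
B→C: (-1)(-2) − (-3)(-1) = -1
C→A: (-3)(-4) − (-5)(-2) = 2
Σ = 2
Area = |Σ|/2 = 1.
Net area = 135 − 1 = 134.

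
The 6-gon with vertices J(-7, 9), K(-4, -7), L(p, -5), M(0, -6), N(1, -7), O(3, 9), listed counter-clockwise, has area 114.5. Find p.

-2

Write out the shoelace sum; only the two edges meeting at L involve p:
2·Area = [((-4)·(-5) − p·(-7)) + (p·(-6) − 0·(-5))] + 211
       = 1·p + 231 = 229
⇒ p = -2.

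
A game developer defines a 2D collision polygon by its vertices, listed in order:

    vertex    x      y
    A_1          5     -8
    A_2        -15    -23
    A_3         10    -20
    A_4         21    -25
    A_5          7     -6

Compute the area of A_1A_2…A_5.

A_1→A_2: (5)(-23) − (-15)(-8) = -235
A_2→A_3: (-15)(-20) − (10)(-23) = 530
A_3→A_4: (10)(-25) − (21)(-20) = 170
A_4→A_5: (21)(-6) − (7)(-25) = 49
A_5→A_1: (7)(-8) − (5)(-6) = -26
Σ = 488
Area = |Σ|/2 = 244.

244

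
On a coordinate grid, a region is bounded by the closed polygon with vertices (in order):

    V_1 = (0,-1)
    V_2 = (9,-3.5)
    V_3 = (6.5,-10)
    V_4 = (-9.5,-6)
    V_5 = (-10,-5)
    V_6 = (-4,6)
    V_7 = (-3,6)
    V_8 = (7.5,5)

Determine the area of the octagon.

179.125

Apply the surveyor's formula: 2A = Σ (x_i·y_{i+1} − x_{i+1}·y_i), indices taken mod 8.
Σ = (9) + (-67.25) + (-134) + (-12.5) + (-80) + (-6) + (-60) + (-7.5) = -358.25
Area = |Σ|/2 = 179.125.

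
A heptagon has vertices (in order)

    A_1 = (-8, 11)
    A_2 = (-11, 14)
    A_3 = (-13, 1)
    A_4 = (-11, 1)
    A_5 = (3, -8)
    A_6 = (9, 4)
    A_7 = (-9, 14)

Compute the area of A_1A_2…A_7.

Σ = (9) + (171) + (-2) + (85) + (84) + (162) + (13) = 522
Area = |Σ|/2 = 261.

261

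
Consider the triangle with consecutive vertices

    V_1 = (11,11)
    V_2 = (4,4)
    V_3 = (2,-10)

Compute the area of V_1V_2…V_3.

Apply the shoelace (surveyor's) formula: 2A = Σ (x_i·y_{i+1} − x_{i+1}·y_i), indices taken mod 3.
Σ = (0) + (-48) + (132) = 84
Area = |Σ|/2 = 42.

42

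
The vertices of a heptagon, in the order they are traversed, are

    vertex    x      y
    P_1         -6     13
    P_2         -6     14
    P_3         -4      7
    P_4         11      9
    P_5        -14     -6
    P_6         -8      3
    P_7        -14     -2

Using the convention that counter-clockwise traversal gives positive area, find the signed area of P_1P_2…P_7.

Apply the shoelace formula: 2A = Σ (x_i·y_{i+1} − x_{i+1}·y_i), indices taken mod 7.
Σ = (-6) + (14) + (-113) + (60) + (-90) + (58) + (-194) = -271
Signed area = Σ/2 = -135.5 (negative ⇒ clockwise traversal).

-135.5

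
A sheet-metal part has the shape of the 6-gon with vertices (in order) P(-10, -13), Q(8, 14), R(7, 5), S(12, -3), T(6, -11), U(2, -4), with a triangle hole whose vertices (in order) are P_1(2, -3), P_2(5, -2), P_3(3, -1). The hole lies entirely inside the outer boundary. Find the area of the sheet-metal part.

Outer boundary:
Σ = (-36) + (-58) + (-81) + (-114) + (-2) + (-66) = -357
Area = |Σ|/2 = 178.5.
Hole:
Cross-terms: 11, 1, -7  ⇒  Σ = 5
Area = |Σ|/2 = 2.5.
Net area = 178.5 − 2.5 = 176.

176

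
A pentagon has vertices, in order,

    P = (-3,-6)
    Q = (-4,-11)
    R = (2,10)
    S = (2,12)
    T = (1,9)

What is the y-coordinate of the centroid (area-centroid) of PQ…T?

Apply the surveyor's formula. First the cross-terms c_i = x_i·y_{i+1} − x_{i+1}·y_i:
  9, -18, 4, 6, 21  ⇒  2A = 22, A = 11.
Then Σ (y_i + y_{i+1})·c_i = 142, so ȳ = 142 / (6·11) = 71/33.

71/33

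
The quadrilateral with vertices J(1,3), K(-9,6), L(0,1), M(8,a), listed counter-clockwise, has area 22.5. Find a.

Write out the shoelace sum; only the two edges meeting at M involve a:
2·Area = [(0·a − 8·1) + (8·3 − 1·a)] + 24
       = -1·a + 40 = 45
⇒ a = -5.

-5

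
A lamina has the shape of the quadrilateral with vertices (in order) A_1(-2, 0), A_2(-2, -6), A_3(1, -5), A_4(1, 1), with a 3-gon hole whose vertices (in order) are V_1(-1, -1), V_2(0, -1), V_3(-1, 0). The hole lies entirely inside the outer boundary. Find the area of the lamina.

Outer boundary:
Σ = (12) + (16) + (6) + (2) = 36
Area = |Σ|/2 = 18.
Hole:
Cross-terms: 1, -1, 1  ⇒  Σ = 1
Area = |Σ|/2 = 0.5.
Net area = 18 − 0.5 = 17.5.

17.5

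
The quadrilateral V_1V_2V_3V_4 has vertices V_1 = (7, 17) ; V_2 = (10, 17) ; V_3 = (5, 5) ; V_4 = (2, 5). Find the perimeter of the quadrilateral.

32

|V_1V_2| = √((3)² + (0)²) = √9 = 3
|V_2V_3| = √((-5)² + (-12)²) = √169 = 13
|V_3V_4| = √((-3)² + (0)²) = √9 = 3
|V_4V_1| = √((5)² + (12)²) = √169 = 13
Perimeter = 3 + 13 + 3 + 13 = 32.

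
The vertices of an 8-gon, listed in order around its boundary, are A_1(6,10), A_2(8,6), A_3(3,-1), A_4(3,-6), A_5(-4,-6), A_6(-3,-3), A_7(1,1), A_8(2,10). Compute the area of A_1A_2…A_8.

Apply the shoelace (surveyor's) formula: 2A = Σ (x_i·y_{i+1} − x_{i+1}·y_i), indices taken mod 8.
Σ = (-44) + (-26) + (-15) + (-42) + (-6) + (0) + (8) + (-40) = -165
Area = |Σ|/2 = 82.5.

82.5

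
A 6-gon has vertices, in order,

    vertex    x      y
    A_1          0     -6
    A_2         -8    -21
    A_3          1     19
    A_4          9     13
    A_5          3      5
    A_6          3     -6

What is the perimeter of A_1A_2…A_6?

|A_1A_2| = √((-8)² + (-15)²) = √289 = 17
|A_2A_3| = √((9)² + (40)²) = √1681 = 41
|A_3A_4| = √((8)² + (-6)²) = √100 = 10
|A_4A_5| = √((-6)² + (-8)²) = √100 = 10
|A_5A_6| = √((0)² + (-11)²) = √121 = 11
|A_6A_1| = √((-3)² + (0)²) = √9 = 3
Perimeter = 17 + 41 + 10 + 10 + 11 + 3 = 92.

92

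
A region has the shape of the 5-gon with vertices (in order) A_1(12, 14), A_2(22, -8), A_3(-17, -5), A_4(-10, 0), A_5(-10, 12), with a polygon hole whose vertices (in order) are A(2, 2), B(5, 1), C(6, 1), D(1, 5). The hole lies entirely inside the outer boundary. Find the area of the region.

546

Outer boundary:
Apply the shoelace (surveyor's) formula: 2A = Σ (x_i·y_{i+1} − x_{i+1}·y_i), indices taken mod 5.
Σ = (-404) + (-246) + (-50) + (-120) + (-284) = -1104
Area = |Σ|/2 = 552.
Hole:
Apply the shoelace (surveyor's) formula: 2A = Σ (x_i·y_{i+1} − x_{i+1}·y_i), indices taken mod 4.
Σ = (-8) + (-1) + (29) + (-8) = 12
Area = |Σ|/2 = 6.
Net area = 552 − 6 = 546.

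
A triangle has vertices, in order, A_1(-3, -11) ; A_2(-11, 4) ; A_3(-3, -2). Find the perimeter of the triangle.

36

|A_1A_2| = √((-8)² + (15)²) = √289 = 17
|A_2A_3| = √((8)² + (-6)²) = √100 = 10
|A_3A_1| = √((0)² + (-9)²) = √81 = 9
Perimeter = 17 + 10 + 9 = 36.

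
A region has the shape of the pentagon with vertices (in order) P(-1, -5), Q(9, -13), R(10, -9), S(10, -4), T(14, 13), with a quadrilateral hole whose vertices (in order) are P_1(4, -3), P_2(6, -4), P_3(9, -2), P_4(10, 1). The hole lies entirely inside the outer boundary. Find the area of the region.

132.5

Outer boundary:
Apply Gauss's area formula: 2A = Σ (x_i·y_{i+1} − x_{i+1}·y_i), indices taken mod 5.
Σ = (58) + (49) + (50) + (186) + (-57) = 286
Area = |Σ|/2 = 143.
Hole:
Apply the shoelace (surveyor's) formula: 2A = Σ (x_i·y_{i+1} − x_{i+1}·y_i), indices taken mod 4.
Σ = (2) + (24) + (29) + (-34) = 21
Area = |Σ|/2 = 10.5.
Net area = 143 − 10.5 = 132.5.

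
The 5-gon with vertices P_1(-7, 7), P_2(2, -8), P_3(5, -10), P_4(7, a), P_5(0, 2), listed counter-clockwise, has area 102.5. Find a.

The doubled signed area Σ (x_i y_{i+1} − x_{i+1} y_i) is linear in a.
With a=0 it equals 160; the coefficient of a is 5 (from the two edges through P_4).
So 5·a + 160 = 2·102.5 = 205 ⇒ a = 9.

9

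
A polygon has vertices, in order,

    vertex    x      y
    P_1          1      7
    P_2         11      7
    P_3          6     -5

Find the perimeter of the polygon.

36

|P_1P_2| = √((10)² + (0)²) = √100 = 10
|P_2P_3| = √((-5)² + (-12)²) = √169 = 13
|P_3P_1| = √((-5)² + (12)²) = √169 = 13
Perimeter = 10 + 13 + 13 = 36.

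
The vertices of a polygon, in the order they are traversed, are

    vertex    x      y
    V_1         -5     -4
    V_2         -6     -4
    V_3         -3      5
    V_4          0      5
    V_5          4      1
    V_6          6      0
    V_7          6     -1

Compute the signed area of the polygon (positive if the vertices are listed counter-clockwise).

-61

Apply Gauss's area formula: 2A = Σ (x_i·y_{i+1} − x_{i+1}·y_i), indices taken mod 7.
Σ = (-4) + (-42) + (-15) + (-20) + (-6) + (-6) + (-29) = -122
Signed area = Σ/2 = -61 (negative ⇒ clockwise traversal).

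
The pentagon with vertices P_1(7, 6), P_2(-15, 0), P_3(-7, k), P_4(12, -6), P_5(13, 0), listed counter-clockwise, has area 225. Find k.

The doubled signed area Σ (x_i y_{i+1} − x_{i+1} y_i) is linear in k.
With k=0 it equals 288; the coefficient of k is -27 (from the two edges through P_3).
So -27·k + 288 = 2·225 = 450 ⇒ k = -6.

-6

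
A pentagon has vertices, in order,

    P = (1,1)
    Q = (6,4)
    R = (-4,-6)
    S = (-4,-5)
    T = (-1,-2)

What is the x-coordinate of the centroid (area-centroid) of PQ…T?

Apply the shoelace (surveyor's) formula. First the cross-terms c_i = x_i·y_{i+1} − x_{i+1}·y_i:
  -2, -20, -4, 3, 1  ⇒  2A = -22, A = -11.
Then Σ (x_i + x_{i+1})·c_i = -37, so x̄ = -37 / (6·(-11)) = 37/66.

37/66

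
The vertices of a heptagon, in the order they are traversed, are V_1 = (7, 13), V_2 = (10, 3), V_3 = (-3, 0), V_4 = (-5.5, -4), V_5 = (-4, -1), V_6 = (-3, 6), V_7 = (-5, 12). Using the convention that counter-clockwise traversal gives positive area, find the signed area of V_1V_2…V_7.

-140.25

Apply the surveyor's formula: 2A = Σ (x_i·y_{i+1} − x_{i+1}·y_i), indices taken mod 7.
V_1→V_2: (7)(3) − (10)(13) = -109
V_2→V_3: (10)(0) − (-3)(3) = 9
V_3→V_4: (-3)(-4) − (-5.5)(0) = 12
V_4→V_5: (-5.5)(-1) − (-4)(-4) = -10.5
V_5→V_6: (-4)(6) − (-3)(-1) = -27
V_6→V_7: (-3)(12) − (-5)(6) = -6
V_7→V_1: (-5)(13) − (7)(12) = -149
Σ = -280.5
Signed area = Σ/2 = -140.25 (negative ⇒ clockwise traversal).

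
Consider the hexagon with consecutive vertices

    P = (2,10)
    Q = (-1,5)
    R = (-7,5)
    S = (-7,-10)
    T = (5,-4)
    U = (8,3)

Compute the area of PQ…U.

Cross-terms: 20, 30, 105, 78, 47, 74  ⇒  Σ = 354
Area = |Σ|/2 = 177.

177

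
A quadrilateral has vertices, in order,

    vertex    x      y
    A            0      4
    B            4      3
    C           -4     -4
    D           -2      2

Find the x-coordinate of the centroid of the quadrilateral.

Apply the shoelace (surveyor's) formula. First the cross-terms c_i = x_i·y_{i+1} − x_{i+1}·y_i:
  -16, -4, -16, -8  ⇒  2A = -44, A = -22.
Then Σ (x_i + x_{i+1})·c_i = 48, so x̄ = 48 / (6·(-22)) = -4/11.

-4/11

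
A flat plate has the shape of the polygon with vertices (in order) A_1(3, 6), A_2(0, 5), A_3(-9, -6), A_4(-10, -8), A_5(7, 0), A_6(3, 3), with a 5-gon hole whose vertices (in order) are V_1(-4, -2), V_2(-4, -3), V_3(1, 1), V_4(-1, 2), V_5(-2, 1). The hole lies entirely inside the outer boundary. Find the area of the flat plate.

Outer boundary:
A_1→A_2: (3)(5) − (0)(6) = 15
A_2→A_3: (0)(-6) − (-9)(5) = 45
A_3→A_4: (-9)(-8) − (-10)(-6) = 12
A_4→A_5: (-10)(0) − (7)(-8) = 56
A_5→A_6: (7)(3) − (3)(0) = 21
A_6→A_1: (3)(6) − (3)(3) = 9
Σ = 158
Area = |Σ|/2 = 79.
Hole:
Σ = (4) + (-1) + (3) + (3) + (8) = 17
Area = |Σ|/2 = 8.5.
Net area = 79 − 8.5 = 70.5.

70.5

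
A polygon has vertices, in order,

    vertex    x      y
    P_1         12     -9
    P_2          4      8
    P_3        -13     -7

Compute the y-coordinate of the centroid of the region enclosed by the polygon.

-8/3

Apply the surveyor's formula. First the cross-terms c_i = x_i·y_{i+1} − x_{i+1}·y_i:
  132, 76, 201  ⇒  2A = 409, A = 204.5.
Then Σ (y_i + y_{i+1})·c_i = -3272, so ȳ = -3272 / (6·204.5) = -8/3.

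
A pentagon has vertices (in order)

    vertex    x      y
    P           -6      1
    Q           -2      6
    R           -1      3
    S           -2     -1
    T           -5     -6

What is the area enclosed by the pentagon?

Apply Gauss's area formula: 2A = Σ (x_i·y_{i+1} − x_{i+1}·y_i), indices taken mod 5.
Cross-terms: -34, 0, 7, 7, -41  ⇒  Σ = -61
Area = |Σ|/2 = 30.5.

30.5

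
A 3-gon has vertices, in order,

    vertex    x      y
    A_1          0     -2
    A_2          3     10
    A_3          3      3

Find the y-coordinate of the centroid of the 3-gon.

11/3

Apply the surveyor's formula. First the cross-terms c_i = x_i·y_{i+1} − x_{i+1}·y_i:
  6, -21, -6  ⇒  2A = -21, A = -10.5.
Then Σ (y_i + y_{i+1})·c_i = -231, so ȳ = -231 / (6·(-10.5)) = 11/3.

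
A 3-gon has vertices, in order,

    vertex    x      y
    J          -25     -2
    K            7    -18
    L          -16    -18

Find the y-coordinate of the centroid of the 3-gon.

Apply the surveyor's formula. First the cross-terms c_i = x_i·y_{i+1} − x_{i+1}·y_i:
  464, -414, -418  ⇒  2A = -368, A = -184.
Then Σ (y_i + y_{i+1})·c_i = 13984, so ȳ = 13984 / (6·(-184)) = -38/3.

-38/3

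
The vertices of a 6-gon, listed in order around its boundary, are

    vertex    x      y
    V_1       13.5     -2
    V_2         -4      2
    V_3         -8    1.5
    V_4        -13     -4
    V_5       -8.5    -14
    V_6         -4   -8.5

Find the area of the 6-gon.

183.75

Apply the shoelace formula: 2A = Σ (x_i·y_{i+1} − x_{i+1}·y_i), indices taken mod 6.
V_1→V_2: (13.5)(2) − (-4)(-2) = 19
V_2→V_3: (-4)(1.5) − (-8)(2) = 10
V_3→V_4: (-8)(-4) − (-13)(1.5) = 51.5
V_4→V_5: (-13)(-14) − (-8.5)(-4) = 148
V_5→V_6: (-8.5)(-8.5) − (-4)(-14) = 16.25
V_6→V_1: (-4)(-2) − (13.5)(-8.5) = 122.75
Σ = 367.5
Area = |Σ|/2 = 183.75.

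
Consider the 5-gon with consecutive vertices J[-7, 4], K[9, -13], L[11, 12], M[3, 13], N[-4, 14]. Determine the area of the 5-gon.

Apply the surveyor's formula: 2A = Σ (x_i·y_{i+1} − x_{i+1}·y_i), indices taken mod 5.
Σ = (55) + (251) + (107) + (94) + (82) = 589
Area = |Σ|/2 = 294.5.

294.5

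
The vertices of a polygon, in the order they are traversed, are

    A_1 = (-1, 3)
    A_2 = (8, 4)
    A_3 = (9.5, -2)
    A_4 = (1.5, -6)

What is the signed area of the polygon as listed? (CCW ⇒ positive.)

-68.75

Apply the shoelace (surveyor's) formula: 2A = Σ (x_i·y_{i+1} − x_{i+1}·y_i), indices taken mod 4.
Cross-terms: -28, -54, -54, -1.5  ⇒  Σ = -137.5
Signed area = Σ/2 = -68.75 (negative ⇒ clockwise traversal).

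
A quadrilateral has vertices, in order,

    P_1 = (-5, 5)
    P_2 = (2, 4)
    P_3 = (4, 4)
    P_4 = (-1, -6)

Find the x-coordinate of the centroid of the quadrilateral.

Apply the surveyor's formula. First the cross-terms c_i = x_i·y_{i+1} − x_{i+1}·y_i:
  -30, -8, -20, -35  ⇒  2A = -93, A = -46.5.
Then Σ (x_i + x_{i+1})·c_i = 192, so x̄ = 192 / (6·(-46.5)) = -64/93.

-64/93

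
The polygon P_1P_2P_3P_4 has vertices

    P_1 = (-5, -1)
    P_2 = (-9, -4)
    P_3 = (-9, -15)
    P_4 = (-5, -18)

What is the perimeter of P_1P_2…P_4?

38

|P_1P_2| = √((-4)² + (-3)²) = √25 = 5
|P_2P_3| = √((0)² + (-11)²) = √121 = 11
|P_3P_4| = √((4)² + (-3)²) = √25 = 5
|P_4P_1| = √((0)² + (17)²) = √289 = 17
Perimeter = 5 + 11 + 5 + 17 = 38.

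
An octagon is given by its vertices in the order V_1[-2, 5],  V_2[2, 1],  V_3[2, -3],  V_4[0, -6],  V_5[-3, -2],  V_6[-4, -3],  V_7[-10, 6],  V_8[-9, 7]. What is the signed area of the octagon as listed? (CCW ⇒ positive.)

Apply the surveyor's formula: 2A = Σ (x_i·y_{i+1} − x_{i+1}·y_i), indices taken mod 8.
Cross-terms: -12, -8, -12, -18, 1, -54, -16, -31  ⇒  Σ = -150
Signed area = Σ/2 = -75 (negative ⇒ clockwise traversal).

-75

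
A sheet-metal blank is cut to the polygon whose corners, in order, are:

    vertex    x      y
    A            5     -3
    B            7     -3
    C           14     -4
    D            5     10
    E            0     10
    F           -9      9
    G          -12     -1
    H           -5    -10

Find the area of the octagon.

Apply the surveyor's formula: 2A = Σ (x_i·y_{i+1} − x_{i+1}·y_i), indices taken mod 8.
Σ = (6) + (14) + (160) + (50) + (90) + (117) + (115) + (65) = 617
Area = |Σ|/2 = 308.5.

308.5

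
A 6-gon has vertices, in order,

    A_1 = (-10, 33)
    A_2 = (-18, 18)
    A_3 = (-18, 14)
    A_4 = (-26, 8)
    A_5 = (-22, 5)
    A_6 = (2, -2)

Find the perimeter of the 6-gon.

|A_1A_2| = √((-8)² + (-15)²) = √289 = 17
|A_2A_3| = √((0)² + (-4)²) = √16 = 4
|A_3A_4| = √((-8)² + (-6)²) = √100 = 10
|A_4A_5| = √((4)² + (-3)²) = √25 = 5
|A_5A_6| = √((24)² + (-7)²) = √625 = 25
|A_6A_1| = √((-12)² + (35)²) = √1369 = 37
Perimeter = 17 + 4 + 10 + 5 + 25 + 37 = 98.

98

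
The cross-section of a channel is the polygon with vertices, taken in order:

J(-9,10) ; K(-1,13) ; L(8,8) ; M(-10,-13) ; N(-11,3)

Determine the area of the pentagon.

Σ = (-107) + (-112) + (-24) + (-173) + (-83) = -499
Area = |Σ|/2 = 249.5.

249.5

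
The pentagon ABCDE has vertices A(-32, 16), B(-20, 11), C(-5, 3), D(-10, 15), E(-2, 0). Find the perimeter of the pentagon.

94

|AB| = √((12)² + (-5)²) = √169 = 13
|BC| = √((15)² + (-8)²) = √289 = 17
|CD| = √((-5)² + (12)²) = √169 = 13
|DE| = √((8)² + (-15)²) = √289 = 17
|EA| = √((-30)² + (16)²) = √1156 = 34
Perimeter = 13 + 17 + 13 + 17 + 34 = 94.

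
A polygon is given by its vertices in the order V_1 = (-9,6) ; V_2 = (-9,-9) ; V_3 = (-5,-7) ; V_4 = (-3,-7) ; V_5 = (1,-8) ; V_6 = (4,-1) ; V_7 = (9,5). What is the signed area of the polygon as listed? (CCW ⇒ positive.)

Apply the shoelace (surveyor's) formula: 2A = Σ (x_i·y_{i+1} − x_{i+1}·y_i), indices taken mod 7.
Cross-terms: 135, 18, 14, 31, 31, 29, 99  ⇒  Σ = 357
Signed area = Σ/2 = 178.5 (positive ⇒ counter-clockwise traversal).

178.5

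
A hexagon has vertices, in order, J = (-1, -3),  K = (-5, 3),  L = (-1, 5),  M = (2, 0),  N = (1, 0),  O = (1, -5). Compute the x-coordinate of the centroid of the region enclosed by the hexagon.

Apply the surveyor's formula. First the cross-terms c_i = x_i·y_{i+1} − x_{i+1}·y_i:
  -18, -22, -10, 0, -5, -8  ⇒  2A = -63, A = -31.5.
Then Σ (x_i + x_{i+1})·c_i = 220, so x̄ = 220 / (6·(-31.5)) = -220/189.

-220/189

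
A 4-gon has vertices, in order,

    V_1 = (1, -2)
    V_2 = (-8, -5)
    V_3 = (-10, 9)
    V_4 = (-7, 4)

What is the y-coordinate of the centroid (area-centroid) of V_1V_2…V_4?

Apply the shoelace (surveyor's) formula. First the cross-terms c_i = x_i·y_{i+1} − x_{i+1}·y_i:
  -21, -122, 23, 10  ⇒  2A = -110, A = -55.
Then Σ (y_i + y_{i+1})·c_i = -22, so ȳ = -22 / (6·(-55)) = 1/15.

1/15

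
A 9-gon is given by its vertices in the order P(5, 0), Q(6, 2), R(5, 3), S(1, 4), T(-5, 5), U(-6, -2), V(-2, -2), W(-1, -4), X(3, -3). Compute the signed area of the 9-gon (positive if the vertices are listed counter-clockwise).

Apply the shoelace formula: 2A = Σ (x_i·y_{i+1} − x_{i+1}·y_i), indices taken mod 9.
Σ = (10) + (8) + (17) + (25) + (40) + (8) + (6) + (15) + (15) = 144
Signed area = Σ/2 = 72 (positive ⇒ counter-clockwise traversal).

72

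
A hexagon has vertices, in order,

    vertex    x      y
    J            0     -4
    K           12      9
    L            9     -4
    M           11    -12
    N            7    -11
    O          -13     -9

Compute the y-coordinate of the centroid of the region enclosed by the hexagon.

Apply the shoelace (surveyor's) formula. First the cross-terms c_i = x_i·y_{i+1} − x_{i+1}·y_i:
  48, -129, -64, -37, -206, 52  ⇒  2A = -336, A = -168.
Then Σ (y_i + y_{i+1})·c_i = 4914, so ȳ = 4914 / (6·(-168)) = -4.875.

-4.875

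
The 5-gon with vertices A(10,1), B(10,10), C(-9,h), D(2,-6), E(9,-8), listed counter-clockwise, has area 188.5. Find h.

Write out the shoelace sum; only the two edges meeting at C involve h:
2·Area = [(10·h − (-9)·10) + ((-9)·(-6) − 2·h)] + 217
       = 8·h + 361 = 377
⇒ h = 2.

2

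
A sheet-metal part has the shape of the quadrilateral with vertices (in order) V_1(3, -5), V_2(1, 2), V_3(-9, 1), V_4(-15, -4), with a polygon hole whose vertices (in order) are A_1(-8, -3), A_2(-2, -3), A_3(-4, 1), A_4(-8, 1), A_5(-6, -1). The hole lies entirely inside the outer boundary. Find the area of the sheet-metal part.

68

Outer boundary:
Apply Gauss's area formula: 2A = Σ (x_i·y_{i+1} − x_{i+1}·y_i), indices taken mod 4.
Cross-terms: 11, 19, 51, 87  ⇒  Σ = 168
Area = |Σ|/2 = 84.
Hole:
Apply the surveyor's formula: 2A = Σ (x_i·y_{i+1} − x_{i+1}·y_i), indices taken mod 5.
A_1→A_2: (-8)(-3) − (-2)(-3) = 18
A_2→A_3: (-2)(1) − (-4)(-3) = -14
A_3→A_4: (-4)(1) − (-8)(1) = 4
A_4→A_5: (-8)(-1) − (-6)(1) = 14
A_5→A_1: (-6)(-3) − (-8)(-1) = 10
Σ = 32
Area = |Σ|/2 = 16.
Net area = 84 − 16 = 68.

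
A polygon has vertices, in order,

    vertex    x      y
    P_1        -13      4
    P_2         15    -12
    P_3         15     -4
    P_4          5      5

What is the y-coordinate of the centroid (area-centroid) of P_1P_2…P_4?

Apply the surveyor's formula. First the cross-terms c_i = x_i·y_{i+1} − x_{i+1}·y_i:
  96, 120, 95, 85  ⇒  2A = 396, A = 198.
Then Σ (y_i + y_{i+1})·c_i = -1828, so ȳ = -1828 / (6·198) = -457/297.

-457/297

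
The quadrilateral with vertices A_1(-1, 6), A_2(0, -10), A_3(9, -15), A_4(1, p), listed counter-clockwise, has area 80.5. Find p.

4

The doubled signed area Σ (x_i y_{i+1} − x_{i+1} y_i) is linear in p.
With p=0 it equals 121; the coefficient of p is 10 (from the two edges through A_4).
So 10·p + 121 = 2·80.5 = 161 ⇒ p = 4.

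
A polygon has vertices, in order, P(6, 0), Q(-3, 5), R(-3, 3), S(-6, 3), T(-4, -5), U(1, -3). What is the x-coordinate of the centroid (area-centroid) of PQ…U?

-62/61

Apply the shoelace (surveyor's) formula. First the cross-terms c_i = x_i·y_{i+1} − x_{i+1}·y_i:
  30, 6, 9, 42, 17, 18  ⇒  2A = 122, A = 61.
Then Σ (x_i + x_{i+1})·c_i = -372, so x̄ = -372 / (6·61) = -62/61.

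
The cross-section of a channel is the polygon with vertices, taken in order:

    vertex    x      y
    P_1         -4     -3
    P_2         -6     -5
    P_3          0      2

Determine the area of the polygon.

Σ = (2) + (-12) + (8) = -2
Area = |Σ|/2 = 1.

1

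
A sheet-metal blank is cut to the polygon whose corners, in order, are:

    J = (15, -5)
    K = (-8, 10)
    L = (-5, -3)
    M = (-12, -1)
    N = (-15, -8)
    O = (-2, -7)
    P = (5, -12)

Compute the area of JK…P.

268.5

Cross-terms: 110, 74, -31, 81, 89, 59, 155  ⇒  Σ = 537
Area = |Σ|/2 = 268.5.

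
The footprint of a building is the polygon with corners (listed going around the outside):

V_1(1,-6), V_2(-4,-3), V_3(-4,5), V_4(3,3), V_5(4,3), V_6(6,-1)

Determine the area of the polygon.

Apply the shoelace formula: 2A = Σ (x_i·y_{i+1} − x_{i+1}·y_i), indices taken mod 6.
V_1→V_2: (1)(-3) − (-4)(-6) = -27
V_2→V_3: (-4)(5) − (-4)(-3) = -32
V_3→V_4: (-4)(3) − (3)(5) = -27
V_4→V_5: (3)(3) − (4)(3) = -3
V_5→V_6: (4)(-1) − (6)(3) = -22
V_6→V_1: (6)(-6) − (1)(-1) = -35
Σ = -146
Area = |Σ|/2 = 73.

73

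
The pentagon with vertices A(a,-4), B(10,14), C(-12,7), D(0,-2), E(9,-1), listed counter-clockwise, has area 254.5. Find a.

15

Write out the shoelace sum; only the two edges meeting at A involve a:
2·Area = [(9·(-4) − a·(-1)) + (a·14 − 10·(-4))] + 280
       = 15·a + 284 = 509
⇒ a = 15.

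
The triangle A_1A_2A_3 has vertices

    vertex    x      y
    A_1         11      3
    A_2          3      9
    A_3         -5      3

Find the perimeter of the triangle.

36

|A_1A_2| = √((-8)² + (6)²) = √100 = 10
|A_2A_3| = √((-8)² + (-6)²) = √100 = 10
|A_3A_1| = √((16)² + (0)²) = √256 = 16
Perimeter = 10 + 10 + 16 = 36.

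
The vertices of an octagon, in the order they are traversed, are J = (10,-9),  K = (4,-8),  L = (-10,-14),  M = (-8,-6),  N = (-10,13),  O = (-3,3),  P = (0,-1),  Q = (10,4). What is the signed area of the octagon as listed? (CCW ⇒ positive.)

Apply Gauss's area formula: 2A = Σ (x_i·y_{i+1} − x_{i+1}·y_i), indices taken mod 8.
J→K: (10)(-8) − (4)(-9) = -44
K→L: (4)(-14) − (-10)(-8) = -136
L→M: (-10)(-6) − (-8)(-14) = -52
M→N: (-8)(13) − (-10)(-6) = -164
N→O: (-10)(3) − (-3)(13) = 9
O→P: (-3)(-1) − (0)(3) = 3
P→Q: (0)(4) − (10)(-1) = 10
Q→J: (10)(-9) − (10)(4) = -130
Σ = -504
Signed area = Σ/2 = -252 (negative ⇒ clockwise traversal).

-252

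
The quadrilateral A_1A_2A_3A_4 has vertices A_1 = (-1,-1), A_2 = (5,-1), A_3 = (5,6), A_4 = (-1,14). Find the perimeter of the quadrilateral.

38

|A_1A_2| = √((6)² + (0)²) = √36 = 6
|A_2A_3| = √((0)² + (7)²) = √49 = 7
|A_3A_4| = √((-6)² + (8)²) = √100 = 10
|A_4A_1| = √((0)² + (-15)²) = √225 = 15
Perimeter = 6 + 7 + 10 + 15 = 38.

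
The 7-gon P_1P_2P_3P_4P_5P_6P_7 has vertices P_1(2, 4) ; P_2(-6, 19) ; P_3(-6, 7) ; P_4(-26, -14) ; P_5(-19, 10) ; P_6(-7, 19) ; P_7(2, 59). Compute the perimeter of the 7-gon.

194

|P_1P_2| = √((-8)² + (15)²) = √289 = 17
|P_2P_3| = √((0)² + (-12)²) = √144 = 12
|P_3P_4| = √((-20)² + (-21)²) = √841 = 29
|P_4P_5| = √((7)² + (24)²) = √625 = 25
|P_5P_6| = √((12)² + (9)²) = √225 = 15
|P_6P_7| = √((9)² + (40)²) = √1681 = 41
|P_7P_1| = √((0)² + (-55)²) = √3025 = 55
Perimeter = 17 + 12 + 29 + 25 + 15 + 41 + 55 = 194.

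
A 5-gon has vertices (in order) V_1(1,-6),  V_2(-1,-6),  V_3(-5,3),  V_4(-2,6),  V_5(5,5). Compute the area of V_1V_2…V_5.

Apply Gauss's area formula: 2A = Σ (x_i·y_{i+1} − x_{i+1}·y_i), indices taken mod 5.
V_1→V_2: (1)(-6) − (-1)(-6) = -12
V_2→V_3: (-1)(3) − (-5)(-6) = -33
V_3→V_4: (-5)(6) − (-2)(3) = -24
V_4→V_5: (-2)(5) − (5)(6) = -40
V_5→V_1: (5)(-6) − (1)(5) = -35
Σ = -144
Area = |Σ|/2 = 72.

72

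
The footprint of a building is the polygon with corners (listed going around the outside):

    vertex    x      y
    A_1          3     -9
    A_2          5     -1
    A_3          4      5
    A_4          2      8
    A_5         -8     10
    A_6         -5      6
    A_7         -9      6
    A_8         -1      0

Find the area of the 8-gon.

109

Σ = (42) + (29) + (22) + (84) + (2) + (24) + (6) + (9) = 218
Area = |Σ|/2 = 109.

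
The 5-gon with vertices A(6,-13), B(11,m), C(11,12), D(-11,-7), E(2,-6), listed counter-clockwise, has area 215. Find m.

-2

Write out the shoelace sum; only the two edges meeting at B involve m:
2·Area = [(6·m − 11·(-13)) + (11·12 − 11·m)] + 145
       = -5·m + 420 = 430
⇒ m = -2.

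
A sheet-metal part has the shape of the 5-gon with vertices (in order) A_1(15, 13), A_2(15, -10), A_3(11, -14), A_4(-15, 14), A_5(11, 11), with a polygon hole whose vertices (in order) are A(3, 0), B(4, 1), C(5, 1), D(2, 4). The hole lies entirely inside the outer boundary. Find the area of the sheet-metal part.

Outer boundary:
Σ = (-345) + (-100) + (-56) + (-319) + (-22) = -842
Area = |Σ|/2 = 421.
Hole:
Σ = (3) + (-1) + (18) + (-12) = 8
Area = |Σ|/2 = 4.
Net area = 421 − 4 = 417.

417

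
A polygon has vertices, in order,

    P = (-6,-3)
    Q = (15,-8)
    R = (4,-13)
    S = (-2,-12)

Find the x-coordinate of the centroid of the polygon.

Apply the shoelace formula. First the cross-terms c_i = x_i·y_{i+1} − x_{i+1}·y_i:
  93, -163, -74, -66  ⇒  2A = -210, A = -105.
Then Σ (x_i + x_{i+1})·c_i = -1880, so x̄ = -1880 / (6·(-105)) = 188/63.

188/63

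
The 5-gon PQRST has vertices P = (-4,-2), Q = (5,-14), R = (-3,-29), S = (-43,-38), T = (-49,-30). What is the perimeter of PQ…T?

136

|PQ| = √((9)² + (-12)²) = √225 = 15
|QR| = √((-8)² + (-15)²) = √289 = 17
|RS| = √((-40)² + (-9)²) = √1681 = 41
|ST| = √((-6)² + (8)²) = √100 = 10
|TP| = √((45)² + (28)²) = √2809 = 53
Perimeter = 15 + 17 + 41 + 10 + 53 = 136.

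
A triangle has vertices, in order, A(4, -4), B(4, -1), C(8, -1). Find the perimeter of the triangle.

|AB| = √((0)² + (3)²) = √9 = 3
|BC| = √((4)² + (0)²) = √16 = 4
|CA| = √((-4)² + (-3)²) = √25 = 5
Perimeter = 3 + 4 + 5 = 12.

12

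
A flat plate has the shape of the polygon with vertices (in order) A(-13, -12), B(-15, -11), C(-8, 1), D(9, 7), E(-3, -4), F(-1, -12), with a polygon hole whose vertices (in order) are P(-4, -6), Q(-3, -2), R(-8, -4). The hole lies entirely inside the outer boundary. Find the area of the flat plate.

157

Outer boundary:
Apply the shoelace formula: 2A = Σ (x_i·y_{i+1} − x_{i+1}·y_i), indices taken mod 6.
Σ = (-37) + (-103) + (-65) + (-15) + (32) + (-144) = -332
Area = |Σ|/2 = 166.
Hole:
Apply Gauss's area formula: 2A = Σ (x_i·y_{i+1} − x_{i+1}·y_i), indices taken mod 3.
P→Q: (-4)(-2) − (-3)(-6) = -10
Q→R: (-3)(-4) − (-8)(-2) = -4
R→P: (-8)(-6) − (-4)(-4) = 32
Σ = 18
Area = |Σ|/2 = 9.
Net area = 166 − 9 = 157.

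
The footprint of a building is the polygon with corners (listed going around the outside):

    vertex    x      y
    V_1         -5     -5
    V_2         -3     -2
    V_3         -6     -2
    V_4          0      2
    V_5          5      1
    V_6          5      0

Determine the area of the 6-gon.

Apply Gauss's area formula: 2A = Σ (x_i·y_{i+1} − x_{i+1}·y_i), indices taken mod 6.
Σ = (-5) + (-6) + (-12) + (-10) + (-5) + (-25) = -63
Area = |Σ|/2 = 31.5.

31.5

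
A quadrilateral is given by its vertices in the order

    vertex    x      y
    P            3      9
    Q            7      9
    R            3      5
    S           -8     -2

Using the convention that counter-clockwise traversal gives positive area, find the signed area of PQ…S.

Σ = (-36) + (8) + (34) + (-66) = -60
Signed area = Σ/2 = -30 (negative ⇒ clockwise traversal).

-30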